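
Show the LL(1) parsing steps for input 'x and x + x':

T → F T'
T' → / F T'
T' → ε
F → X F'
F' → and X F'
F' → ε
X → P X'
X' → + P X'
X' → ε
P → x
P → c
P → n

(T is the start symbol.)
LL(1) parsing maintains a stack (initially the start symbol over $) and the input. At each step: if the stack top is a terminal, match it against the current input token; if it is a non-terminal N, replace it with the RHS of M[N, lookahead] (the unique production whose predict set contains the lookahead).

Stack is shown with the top on the left.

Stack           Input          Action
-------------------------------------
T $             x and x + x $  output T → F T'
F T' $          x and x + x $  output F → X F'
X F' T' $       x and x + x $  output X → P X'
P X' F' T' $    x and x + x $  output P → x
x X' F' T' $    x and x + x $  match 'x'
X' F' T' $      and x + x $    output X' → ε
F' T' $         and x + x $    output F' → and X F'
and X F' T' $   and x + x $    match 'and'
X F' T' $       x + x $        output X → P X'
P X' F' T' $    x + x $        output P → x
x X' F' T' $    x + x $        match 'x'
X' F' T' $      + x $          output X' → + P X'
+ P X' F' T' $  + x $          match '+'
P X' F' T' $    x $            output P → x
x X' F' T' $    x $            match 'x'
X' F' T' $      $              output X' → ε
F' T' $         $              output F' → ε
T' $            $              output T' → ε
$               $              accept

The string is accepted.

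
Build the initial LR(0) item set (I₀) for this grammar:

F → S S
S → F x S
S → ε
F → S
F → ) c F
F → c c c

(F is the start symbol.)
{ [F → . ) c F], [F → . S S], [F → . S], [F → . c c c], [F' → . F], [S → . F x S], [S → .] }

First, augment the grammar with F' → F
I₀ = CLOSURE({ [F' → . F] }):
  [F' → . F] has the dot before F: add [F → . S S], [F → . S], [F → . ) c F], [F → . c c c]
  [F → . S S] has the dot before S: add [S → . F x S], [S → .]
No further items can be added.

I₀ = { [F → . ) c F], [F → . S S], [F → . S], [F → . c c c], [F' → . F], [S → . F x S], [S → .] }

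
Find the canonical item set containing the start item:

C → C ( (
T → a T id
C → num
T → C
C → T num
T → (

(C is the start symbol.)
First, augment the grammar with C' → C
I₀ = CLOSURE({ [C' → . C] }):
  [C' → . C] has the dot before C: add [C → . C ( (], [C → . num], [C → . T num]
  [C → . T num] has the dot before T: add [T → . a T id], [T → . C], [T → . (]
No further items can be added.

I₀ = { [C → . C ( (], [C → . T num], [C → . num], [C' → . C], [T → . (], [T → . C], [T → . a T id] }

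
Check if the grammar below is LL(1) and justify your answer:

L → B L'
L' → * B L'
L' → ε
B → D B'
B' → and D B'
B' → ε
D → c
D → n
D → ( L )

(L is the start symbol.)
Yes, the grammar is LL(1).

A grammar is LL(1) if for each non-terminal N with multiple productions, the predict sets of those productions are pairwise disjoint, where PREDICT(N → α) = (FIRST(α) \ {ε}) ∪ (FOLLOW(N) if α ⇒* ε).

Relevant sets:
  FOLLOW(L') = { $, ')' }
  FOLLOW(B') = { $, ')', '*' }

For L':
  PREDICT(L' → '*' B L') = { '*' }
  PREDICT(L' → ε) = { $, ')' }
For B':
  PREDICT(B' → and D B') = { 'and' }
  PREDICT(B' → ε) = { $, ')', '*' }
For D:
  PREDICT(D → c) = { 'c' }
  PREDICT(D → n) = { 'n' }
  PREDICT(D → '(' L ')') = { '(' }
L, B have a single production, so nothing to check there.

All predict sets are disjoint. The grammar IS LL(1).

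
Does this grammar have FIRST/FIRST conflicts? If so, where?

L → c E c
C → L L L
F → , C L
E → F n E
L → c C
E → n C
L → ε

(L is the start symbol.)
A FIRST/FIRST conflict occurs when two productions N → α and N → β for the same non-terminal have FIRST(α) ∩ FIRST(β) ≠ ∅ (with ε ∈ FIRST of a nullable right-hand side, so two nullable alternatives also conflict).

FIRST sets of the non-terminals at (or reachable through a nullable prefix from) the front of some alternative:
  FIRST(F) = { ',' }

Productions for L:
  L → c E c: FIRST = { 'c' }
  L → c C: FIRST = { 'c' }
  L → ε: FIRST = { ε }
Productions for E:
  E → F n E: FIRST = { ',' }
  E → n C: FIRST = { 'n' }
C, F have only one production, so no FIRST/FIRST conflict is possible there.

Conflict for L: L → c E c and L → c C
  Overlap: { 'c' }

Answer: Yes. L → c E c / L → c C on { 'c' }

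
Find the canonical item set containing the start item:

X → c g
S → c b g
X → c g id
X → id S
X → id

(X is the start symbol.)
{ [X → . c g id], [X → . c g], [X → . id S], [X → . id], [X' → . X] }

First, augment the grammar with X' → X
I₀ = CLOSURE({ [X' → . X] }):
  [X' → . X] has the dot before X: add [X → . c g], [X → . c g id], [X → . id S], [X → . id]
No further items can be added.

I₀ = { [X → . c g id], [X → . c g], [X → . id S], [X → . id], [X' → . X] }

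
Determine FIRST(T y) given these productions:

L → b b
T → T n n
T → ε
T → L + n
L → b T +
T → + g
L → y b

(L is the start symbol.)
{ '+', 'b', 'n', 'y' }

FIRST sets of the non-terminals involved (from the grammar, by fixed-point iteration):
  FIRST(T) = { '+', 'b', 'n', 'y', ε }

To compute FIRST(T y), process the symbols left to right:
Symbol T is a non-terminal. Add FIRST(T) \ {ε} = { '+', 'b', 'n', 'y' }
T is nullable (ε ∈ FIRST(T)), continue to the next symbol.
Symbol y is a terminal. Add 'y' and stop.
FIRST(T y) = { '+', 'b', 'n', 'y' }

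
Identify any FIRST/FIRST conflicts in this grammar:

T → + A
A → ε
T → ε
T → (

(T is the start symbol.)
No FIRST/FIRST conflicts.

A FIRST/FIRST conflict occurs when two productions N → α and N → β for the same non-terminal have FIRST(α) ∩ FIRST(β) ≠ ∅ (with ε ∈ FIRST of a nullable right-hand side, so two nullable alternatives also conflict).

Productions for T:
  T → + A: FIRST = { '+' }
  T → ε: FIRST = { ε }
  T → (: FIRST = { '(' }
A has only one production, so no FIRST/FIRST conflict is possible there.

All alternatives of each non-terminal have pairwise disjoint FIRST sets.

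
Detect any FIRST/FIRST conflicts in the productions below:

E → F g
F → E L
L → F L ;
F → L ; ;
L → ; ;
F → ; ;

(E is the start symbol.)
Yes. F → E L / F → L ';' ';' on { ';' }; F → E L / F → ';' ';' on { ';' }; F → L ';' ';' / F → ';' ';' on { ';' }; L → F L ';' / L → ';' ';' on { ';' }

A FIRST/FIRST conflict occurs when two productions N → α and N → β for the same non-terminal have FIRST(α) ∩ FIRST(β) ≠ ∅ (with ε ∈ FIRST of a nullable right-hand side, so two nullable alternatives also conflict).

FIRST sets of the non-terminals at (or reachable through a nullable prefix from) the front of some alternative:
  FIRST(E) = { ';' }
  FIRST(L) = { ';' }
  FIRST(F) = { ';' }

Productions for F:
  F → E L: FIRST = { ';' }
  F → L ; ;: FIRST = { ';' }
  F → ; ;: FIRST = { ';' }
Productions for L:
  L → F L ;: FIRST = { ';' }
  L → ; ;: FIRST = { ';' }
E has only one production, so no FIRST/FIRST conflict is possible there.

Conflict for F: F → E L and F → L ; ;
  Overlap: { ';' }
Conflict for F: F → E L and F → ; ;
  Overlap: { ';' }
Conflict for F: F → L ; ; and F → ; ;
  Overlap: { ';' }
Conflict for L: L → F L ; and L → ; ;
  Overlap: { ';' }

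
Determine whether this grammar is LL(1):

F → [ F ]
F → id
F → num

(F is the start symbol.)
Yes, the grammar is LL(1).

A grammar is LL(1) if for each non-terminal N with multiple productions, the predict sets of those productions are pairwise disjoint, where PREDICT(N → α) = (FIRST(α) \ {ε}) ∪ (FOLLOW(N) if α ⇒* ε).

For F:
  PREDICT(F → '[' F ']') = { '[' }
  PREDICT(F → id) = { 'id' }
  PREDICT(F → num) = { 'num' }

All predict sets are disjoint. The grammar IS LL(1).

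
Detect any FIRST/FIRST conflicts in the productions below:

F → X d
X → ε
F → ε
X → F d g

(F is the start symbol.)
FIRST sets of the non-terminals at (or reachable through a nullable prefix from) the front of some alternative:
  FIRST(X) = { 'd', ε }
  FIRST(F) = { 'd', ε }

Productions for F:
  F → X d: FIRST = { 'd' }
  F → ε: FIRST = { ε }
Productions for X:
  X → ε: FIRST = { ε }
  X → F d g: FIRST = { 'd' }

All alternatives of each non-terminal have pairwise disjoint FIRST sets.

Answer: No FIRST/FIRST conflicts.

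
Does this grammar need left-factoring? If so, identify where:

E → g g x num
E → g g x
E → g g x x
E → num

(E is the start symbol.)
Yes, E has productions with common prefix 'g g x'

Left-factoring is needed when two productions for the same non-terminal
share a common prefix on the right-hand side.

Productions for E:
  E → g g x num
  E → g g x
  E → g g x x
  E → num

Found common prefix 'g g x' in productions for E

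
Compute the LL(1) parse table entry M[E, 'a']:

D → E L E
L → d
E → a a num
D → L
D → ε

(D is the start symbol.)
E → a a num

To find M[E, 'a'], we find productions for E where 'a' is in the predict set (PREDICT(N → α) = (FIRST(α) \ {ε}) ∪ (FOLLOW(N) if α ⇒* ε)).

E → a a num: PREDICT = { 'a' }
  'a' is in predict set, so this production goes in M[E, 'a']

M[E, 'a'] = E → a a num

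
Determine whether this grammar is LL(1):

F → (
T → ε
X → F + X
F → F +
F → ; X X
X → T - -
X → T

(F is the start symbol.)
Relevant sets:
  FIRST(F) = { '(', ';' }
  FIRST(T) = { ε }
  FOLLOW(X) = { $, '(', '+', '-', ';' }

For F:
  PREDICT(F → '(') = { '(' }
  PREDICT(F → F '+') = { '(', ';' }
  PREDICT(F → ';' X X) = { ';' }
For X:
  PREDICT(X → F '+' X) = { '(', ';' }
  PREDICT(X → T '-' '-') = { '-' }
  PREDICT(X → T) = { $, '(', '+', '-', ';' }
T has a single production, so nothing to check there.

Conflict found: Predict set conflict for F: { '(' }
The grammar is NOT LL(1).

Answer: No. Predict set conflict for F: { '(' }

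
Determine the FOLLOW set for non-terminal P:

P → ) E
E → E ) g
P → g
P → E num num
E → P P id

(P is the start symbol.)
{ $, ')', 'g', 'id' }

P is the start symbol, so $ ∈ FOLLOW(P).
In E → P P id: P is followed by P id, add FIRST(P id) \ {ε} = { ')', 'g' }
In E → P P id: P is followed by id, add FIRST(id) \ {ε} = { 'id' }

Taking the union: FOLLOW(P) = { $, ')', 'g', 'id' }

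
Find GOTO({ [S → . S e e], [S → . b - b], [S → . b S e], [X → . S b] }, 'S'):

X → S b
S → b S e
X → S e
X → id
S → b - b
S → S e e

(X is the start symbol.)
GOTO(I, 'S') = CLOSURE({ [A → αX.β] : [A → α.Xβ] ∈ I, X = 'S' })

Items with dot before 'S', with the dot advanced:
  [S → . S e e] → [S → S . e e]
  [X → . S b] → [X → S . b]
Closure adds nothing (no advanced item has the dot before a non-terminal).

GOTO = { [S → S . e e], [X → S . b] }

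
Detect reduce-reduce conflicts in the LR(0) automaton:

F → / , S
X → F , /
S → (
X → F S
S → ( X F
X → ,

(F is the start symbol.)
No reduce-reduce conflicts

A reduce-reduce conflict occurs when an LR(0) state has two complete items [A → α .] and [B → β .] — both call for a reduction, and with no lookahead the parser cannot choose between them.

Augment with F' → F and build the canonical LR(0) collection (I0 = CLOSURE({[F' → . F]}), then GOTO on every symbol after a dot until no new states appear). It has 13 states:
  I0: { [F → . / , S], [F' → . F] }  — shift
  I1: { [F → / . , S] }  — shift
  I2: { [F' → F .] }  — accept
  I3: { [F → / , . S], [S → . ( X F], [S → . (] }  — shift
  I4: { [F → . / , S], [S → ( . X F], [S → ( .], [X → . ,], [X → . F , /], [X → . F S] }  — shift, reduce
  I5: { [F → / , S .] }  — reduce
  I6: { [X → , .] }  — reduce
  I7: { [S → . ( X F], [S → . (], [X → F . , /], [X → F . S] }  — shift
  I8: { [F → . / , S], [S → ( X . F] }  — shift
  I9: { [S → ( X F .] }  — reduce
  I10: { [X → F , . /] }  — shift
  I11: { [X → F S .] }  — reduce
  I12: { [X → F , / .] }  — reduce

No state contains more than one complete item.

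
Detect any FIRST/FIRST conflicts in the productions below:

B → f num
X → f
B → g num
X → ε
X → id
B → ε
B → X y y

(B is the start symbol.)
FIRST sets of the non-terminals at (or reachable through a nullable prefix from) the front of some alternative:
  FIRST(X) = { 'f', 'id', ε }

Productions for B:
  B → f num: FIRST = { 'f' }
  B → g num: FIRST = { 'g' }
  B → ε: FIRST = { ε }
  B → X y y: FIRST = { 'f', 'id', 'y' }
Productions for X:
  X → f: FIRST = { 'f' }
  X → ε: FIRST = { ε }
  X → id: FIRST = { 'id' }

Conflict for B: B → f num and B → X y y
  Overlap: { 'f' }

Answer: Yes. B → f num / B → X y y on { 'f' }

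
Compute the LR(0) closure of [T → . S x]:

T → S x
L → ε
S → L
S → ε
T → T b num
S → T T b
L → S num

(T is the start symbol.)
{ [L → . S num], [L → .], [S → . L], [S → . T T b], [S → .], [T → . S x], [T → . T b num] }

To compute CLOSURE, for each item [A → α.Bβ] where B is a non-terminal, add [B → .γ] for all productions B → γ; repeat for the newly added items until nothing changes.

Start with: [T → . S x]
  [T → . S x] has the dot before S: add [S → . L], [S → .], [S → . T T b]
  [S → . L] has the dot before L: add [L → .], [L → . S num]
  [S → . T T b] has the dot before T: add [T → . T b num]
No further items can be added.

CLOSURE = { [L → . S num], [L → .], [S → . L], [S → . T T b], [S → .], [T → . S x], [T → . T b num] }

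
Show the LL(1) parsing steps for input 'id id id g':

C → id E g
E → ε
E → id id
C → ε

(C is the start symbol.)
LL(1) parsing maintains a stack (initially the start symbol over $) and the input. At each step: if the stack top is a terminal, match it against the current input token; if it is a non-terminal N, replace it with the RHS of M[N, lookahead] (the unique production whose predict set contains the lookahead).

Stack is shown with the top on the left.

Stack      Input         Action
-------------------------------
C $        id id id g $  output C → id E g
id E g $   id id id g $  match 'id'
E g $      id id g $     output E → id id
id id g $  id id g $     match 'id'
id g $     id g $        match 'id'
g $        g $           match 'g'
$          $             accept

The string is accepted.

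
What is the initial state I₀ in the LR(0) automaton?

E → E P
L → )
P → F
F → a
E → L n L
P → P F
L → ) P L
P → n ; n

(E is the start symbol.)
{ [E → . E P], [E → . L n L], [E' → . E], [L → . ) P L], [L → . )] }

First, augment the grammar with E' → E
I₀ = CLOSURE({ [E' → . E] }):
  [E' → . E] has the dot before E: add [E → . E P], [E → . L n L]
  [E → . L n L] has the dot before L: add [L → . )], [L → . ) P L]
No further items can be added.

I₀ = { [E → . E P], [E → . L n L], [E' → . E], [L → . ) P L], [L → . )] }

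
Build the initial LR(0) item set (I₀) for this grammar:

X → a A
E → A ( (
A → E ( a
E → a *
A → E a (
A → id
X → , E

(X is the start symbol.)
First, augment the grammar with X' → X
I₀ = CLOSURE({ [X' → . X] }):
  [X' → . X] has the dot before X: add [X → . a A], [X → . , E]
No further items can be added.

I₀ = { [X → . , E], [X → . a A], [X' → . X] }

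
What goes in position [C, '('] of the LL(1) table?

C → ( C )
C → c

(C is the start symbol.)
To find M[C, '('], we find productions for C where '(' is in the predict set (PREDICT(N → α) = (FIRST(α) \ {ε}) ∪ (FOLLOW(N) if α ⇒* ε)).

C → ( C ): PREDICT = { '(' }
  '(' is in predict set, so this production goes in M[C, '(']
C → c: PREDICT = { 'c' }

M[C, '('] = C → ( C )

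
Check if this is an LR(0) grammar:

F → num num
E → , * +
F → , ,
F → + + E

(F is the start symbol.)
Yes, the grammar is LR(0)

Augment with F' → F and build the canonical LR(0) collection (I0 = CLOSURE({[F' → . F]}), then GOTO on every symbol after a dot until no new states appear). It has 12 states:
  I0: { [F → . + + E], [F → . , ,], [F → . num num], [F' → . F] }  — shift
  I1: { [F → + . + E] }  — shift
  I2: { [F → , . ,] }  — shift
  I3: { [F' → F .] }  — accept
  I4: { [F → num . num] }  — shift
  I5: { [F → num num .] }  — reduce
  I6: { [F → , , .] }  — reduce
  I7: { [E → . , * +], [F → + + . E] }  — shift
  I8: { [E → , . * +] }  — shift
  I9: { [F → + + E .] }  — reduce
  I10: { [E → , * . +] }  — shift
  I11: { [E → , * + .] }  — reduce

Every state is either a pure shift/goto state or contains exactly one complete item and nothing to shift — no conflicts. The grammar is LR(0).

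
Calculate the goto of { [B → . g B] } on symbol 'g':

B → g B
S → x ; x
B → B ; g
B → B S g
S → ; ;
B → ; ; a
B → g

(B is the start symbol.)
{ [B → . ; ; a], [B → . B ; g], [B → . B S g], [B → . g B], [B → . g], [B → g . B] }

GOTO(I, 'g') = CLOSURE({ [A → αX.β] : [A → α.Xβ] ∈ I, X = 'g' })

Items with dot before 'g', with the dot advanced:
  [B → . g B] → [B → g . B]
Closure of the advanced items:
  [B → g . B] has the dot before B: add [B → . g B], [B → . B ; g], [B → . B S g], [B → . ; ; a], [B → . g]

GOTO = { [B → . ; ; a], [B → . B ; g], [B → . B S g], [B → . g B], [B → . g], [B → g . B] }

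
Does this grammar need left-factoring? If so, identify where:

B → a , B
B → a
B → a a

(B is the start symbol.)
Left-factoring is needed when two productions for the same non-terminal
share a common prefix on the right-hand side.

Productions for B:
  B → a , B
  B → a
  B → a a

Found common prefix 'a' in productions for B

Answer: Yes, B has productions with common prefix 'a'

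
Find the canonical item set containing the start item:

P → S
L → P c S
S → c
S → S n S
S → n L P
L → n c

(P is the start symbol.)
{ [P → . S], [P' → . P], [S → . S n S], [S → . c], [S → . n L P] }

First, augment the grammar with P' → P
I₀ = CLOSURE({ [P' → . P] }):
  [P' → . P] has the dot before P: add [P → . S]
  [P → . S] has the dot before S: add [S → . c], [S → . S n S], [S → . n L P]
No further items can be added.

I₀ = { [P → . S], [P' → . P], [S → . S n S], [S → . c], [S → . n L P] }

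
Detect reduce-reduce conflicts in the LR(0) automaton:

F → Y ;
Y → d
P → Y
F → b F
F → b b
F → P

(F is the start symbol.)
No reduce-reduce conflicts

Augment with F' → F and build the canonical LR(0) collection (I0 = CLOSURE({[F' → . F]}), then GOTO on every symbol after a dot until no new states appear). It has 9 states:
  I0: { [F → . P], [F → . Y ;], [F → . b F], [F → . b b], [F' → . F], [P → . Y], [Y → . d] }  — shift
  I1: { [F' → F .] }  — accept
  I2: { [F → P .] }  — reduce
  I3: { [F → Y . ;], [P → Y .] }  — shift, reduce
  I4: { [F → . P], [F → . Y ;], [F → . b F], [F → . b b], [F → b . F], [F → b . b], [P → . Y], [Y → . d] }  — shift
  I5: { [Y → d .] }  — reduce
  I6: { [F → b F .] }  — reduce
  I7: { [F → . P], [F → . Y ;], [F → . b F], [F → . b b], [F → b . F], [F → b . b], [F → b b .], [P → . Y], [Y → . d] }  — shift, reduce
  I8: { [F → Y ; .] }  — reduce

No state contains more than one complete item.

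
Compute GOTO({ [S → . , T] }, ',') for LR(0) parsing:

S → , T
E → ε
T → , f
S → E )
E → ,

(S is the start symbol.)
GOTO(I, ',') = CLOSURE({ [A → αX.β] : [A → α.Xβ] ∈ I, X = ',' })

Items with dot before ',', with the dot advanced:
  [S → . , T] → [S → , . T]
Closure of the advanced items:
  [S → , . T] has the dot before T: add [T → . , f]

GOTO = { [S → , . T], [T → . , f] }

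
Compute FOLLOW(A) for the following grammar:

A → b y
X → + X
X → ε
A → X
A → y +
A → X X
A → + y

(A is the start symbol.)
A is the start symbol, so $ ∈ FOLLOW(A).
A does not occur on any right-hand side.

Taking the union: FOLLOW(A) = { $ }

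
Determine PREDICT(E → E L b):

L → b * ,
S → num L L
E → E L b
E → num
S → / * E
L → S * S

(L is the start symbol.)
{ 'num' }

PREDICT(E → E L b) = (FIRST(RHS) \ {ε}) ∪ (FOLLOW(E) if ε ∈ FIRST(RHS), i.e. RHS ⇒* ε)
FIRST(E) = { 'num' }
FIRST(E L b) = { 'num' }
ε ∉ FIRST(E L b), so FOLLOW(E) is not added.
PREDICT(E → E L b) = { 'num' }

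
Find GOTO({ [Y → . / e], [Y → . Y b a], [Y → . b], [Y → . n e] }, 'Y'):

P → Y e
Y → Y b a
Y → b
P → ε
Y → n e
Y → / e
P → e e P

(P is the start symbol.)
{ [Y → Y . b a] }

GOTO(I, 'Y') = CLOSURE({ [A → αX.β] : [A → α.Xβ] ∈ I, X = 'Y' })

Items with dot before 'Y', with the dot advanced:
  [Y → . Y b a] → [Y → Y . b a]
Closure adds nothing (no advanced item has the dot before a non-terminal).

GOTO = { [Y → Y . b a] }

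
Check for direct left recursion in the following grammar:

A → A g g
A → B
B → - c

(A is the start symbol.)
Yes, A is left-recursive

A → A g g: LEFT RECURSIVE (starts with A)
A → B: starts with B
B → - c: starts with '-'

The grammar has direct left recursion on: A.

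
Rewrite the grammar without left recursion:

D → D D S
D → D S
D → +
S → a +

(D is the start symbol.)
D is directly left-recursive. The standard transformation for
  A → A α₁ | ... | A α_m | β₁ | ... | β_n
is
  A  → β₁ A' | ... | β_n A'
  A' → α₁ A' | ... | α_m A' | ε

D → + becomes D → + D'
D → D D S becomes D' → D S D'
D → D S becomes D' → S D'
Add D' → ε

Productions for other non-terminals are unchanged:
  S → a +

Resulting grammar:
D → + D'
D' → D S D'
D' → S D'
D' → ε
S → a +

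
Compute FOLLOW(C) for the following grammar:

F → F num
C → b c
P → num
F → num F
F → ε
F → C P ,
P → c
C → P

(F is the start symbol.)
To compute FOLLOW(C), find every occurrence of C on a right-hand side N → α C β: add FIRST(β) \ {ε}, and if β is empty or nullable also add FOLLOW(N). Iterate to a fixed point.

In F → C P ,: C is followed by P ',', add FIRST(P ',') \ {ε} = { 'c', 'num' }

Taking the union: FOLLOW(C) = { 'c', 'num' }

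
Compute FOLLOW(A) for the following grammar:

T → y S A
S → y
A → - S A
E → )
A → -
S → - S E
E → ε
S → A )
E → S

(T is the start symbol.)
In T → y S A: A is at the end, add FOLLOW(T)
In A → - S A: A is at the end; this adds FOLLOW(A) to itself — nothing new
In S → A ): A is followed by ')', add FIRST(')') \ {ε} = { ')' }

The FOLLOW sets referred to above (computed the same way, to a fixed point):
  FOLLOW(T) = { $ }

Taking the union: FOLLOW(A) = { $, ')' }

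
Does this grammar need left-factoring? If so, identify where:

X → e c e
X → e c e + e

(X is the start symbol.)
Left-factoring is needed when two productions for the same non-terminal
share a common prefix on the right-hand side.

Productions for X:
  X → e c e
  X → e c e + e

Found common prefix 'e c e' in productions for X

Answer: Yes, X has productions with common prefix 'e c e'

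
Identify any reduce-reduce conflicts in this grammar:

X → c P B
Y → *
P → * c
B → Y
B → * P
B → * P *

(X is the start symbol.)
A reduce-reduce conflict occurs when an LR(0) state has two complete items [A → α .] and [B → β .] — both call for a reduction, and with no lookahead the parser cannot choose between them.

Augment with X' → X and build the canonical LR(0) collection (I0 = CLOSURE({[X' → . X]}), then GOTO on every symbol after a dot until no new states appear). It has 11 states:
  I0: { [X → . c P B], [X' → . X] }  — shift
  I1: { [X' → X .] }  — accept
  I2: { [P → . * c], [X → c . P B] }  — shift
  I3: { [P → * . c] }  — shift
  I4: { [B → . * P *], [B → . * P], [B → . Y], [X → c P . B], [Y → . *] }  — shift
  I5: { [B → * . P *], [B → * . P], [P → . * c], [Y → * .] }  — shift, reduce
  I6: { [X → c P B .] }  — reduce
  I7: { [B → Y .] }  — reduce
  I8: { [B → * P . *], [B → * P .] }  — shift, reduce
  I9: { [B → * P * .] }  — reduce
  I10: { [P → * c .] }  — reduce

No state contains more than one complete item.

Answer: No reduce-reduce conflicts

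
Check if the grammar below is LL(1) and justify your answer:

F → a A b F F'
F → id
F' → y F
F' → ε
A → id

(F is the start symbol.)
No. Predict set conflict for F': { 'y' }

A grammar is LL(1) if for each non-terminal N with multiple productions, the predict sets of those productions are pairwise disjoint, where PREDICT(N → α) = (FIRST(α) \ {ε}) ∪ (FOLLOW(N) if α ⇒* ε).

Relevant sets:
  FOLLOW(F') = { $, 'y' }

For F:
  PREDICT(F → a A b F F') = { 'a' }
  PREDICT(F → id) = { 'id' }
For F':
  PREDICT(F' → y F) = { 'y' }
  PREDICT(F' → ε) = { $, 'y' }
A has a single production, so nothing to check there.

Conflict found: Predict set conflict for F': { 'y' }
The grammar is NOT LL(1).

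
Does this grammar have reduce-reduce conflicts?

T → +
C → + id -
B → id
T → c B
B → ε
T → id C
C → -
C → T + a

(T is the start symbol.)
No reduce-reduce conflicts

A reduce-reduce conflict occurs when an LR(0) state has two complete items [A → α .] and [B → β .] — both call for a reduction, and with no lookahead the parser cannot choose between them.

Augment with T' → T and build the canonical LR(0) collection (I0 = CLOSURE({[T' → . T]}), then GOTO on every symbol after a dot until no new states appear). It has 15 states:
  I0: { [T → . +], [T → . c B], [T → . id C], [T' → . T] }  — shift
  I1: { [T → + .] }  — reduce
  I2: { [T' → T .] }  — accept
  I3: { [B → . id], [B → .], [T → c . B] }  — shift, reduce
  I4: { [C → . + id -], [C → . -], [C → . T + a], [T → . +], [T → . c B], [T → . id C], [T → id . C] }  — shift
  I5: { [C → + . id -], [T → + .] }  — shift, reduce
  I6: { [C → - .] }  — reduce
  I7: { [T → id C .] }  — reduce
  I8: { [C → T . + a] }  — shift
  I9: { [C → T + . a] }  — shift
  I10: { [C → T + a .] }  — reduce
  I11: { [C → + id . -] }  — shift
  I12: { [C → + id - .] }  — reduce
  I13: { [T → c B .] }  — reduce
  I14: { [B → id .] }  — reduce

No state contains more than one complete item.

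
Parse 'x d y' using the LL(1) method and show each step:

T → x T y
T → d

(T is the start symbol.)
Stack is shown with the top on the left.

Stack    Input    Action
------------------------
T $      x d y $  output T → x T y
x T y $  x d y $  match 'x'
T y $    d y $    output T → d
d y $    d y $    match 'd'
y $      y $      match 'y'
$        $        accept

The string is accepted.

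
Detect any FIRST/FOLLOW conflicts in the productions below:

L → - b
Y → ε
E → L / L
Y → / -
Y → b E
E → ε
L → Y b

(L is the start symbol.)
A FIRST/FOLLOW conflict occurs when a non-terminal N has a nullable alternative N → β (β ⇒* ε) and another alternative N → α with FIRST(α) ∩ FOLLOW(N) ≠ ∅: on such a lookahead the parser cannot decide between expanding α and letting N vanish via β.

Nullable non-terminals: E, Y.
FIRST sets used below: FIRST(L) = { '-', '/', 'b' }

E: nullable alternative(s) E → ε; FOLLOW(E) = { 'b' }
  E → L / L: FIRST \ {ε} = { '-', '/', 'b' } — overlaps FOLLOW(E) on { 'b' }: CONFLICT
  E → ε: FIRST \ {ε} = { } — this is the only nullable alternative, skip

Y: nullable alternative(s) Y → ε; FOLLOW(Y) = { 'b' }
  Y → ε: FIRST \ {ε} = { } — this is the only nullable alternative, skip
  Y → / -: FIRST \ {ε} = { '/' } — disjoint from FOLLOW(Y)
  Y → b E: FIRST \ {ε} = { 'b' } — overlaps FOLLOW(Y) on { 'b' }: CONFLICT

L has no nullable alternative, so no FIRST/FOLLOW check is needed there.

So the grammar has 2 FIRST/FOLLOW conflicts (marked CONFLICT above).

Answer: Yes. Y → b E with FOLLOW(Y) on { 'b' }; E → L '/' L with FOLLOW(E) on { 'b' }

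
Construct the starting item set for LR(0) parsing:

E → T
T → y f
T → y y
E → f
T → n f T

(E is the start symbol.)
First, augment the grammar with E' → E
I₀ = CLOSURE({ [E' → . E] }):
  [E' → . E] has the dot before E: add [E → . T], [E → . f]
  [E → . T] has the dot before T: add [T → . y f], [T → . y y], [T → . n f T]
No further items can be added.

I₀ = { [E → . T], [E → . f], [E' → . E], [T → . n f T], [T → . y f], [T → . y y] }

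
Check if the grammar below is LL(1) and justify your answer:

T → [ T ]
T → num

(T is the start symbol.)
For T:
  PREDICT(T → '[' T ']') = { '[' }
  PREDICT(T → num) = { 'num' }

All predict sets are disjoint. The grammar IS LL(1).

Answer: Yes, the grammar is LL(1).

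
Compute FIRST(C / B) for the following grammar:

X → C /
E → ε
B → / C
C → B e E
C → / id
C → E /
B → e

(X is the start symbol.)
{ '/', 'e' }

FIRST sets of the non-terminals involved (from the grammar, by fixed-point iteration):
  FIRST(C) = { '/', 'e' }

To compute FIRST(C / B), process the symbols left to right:
Symbol C is a non-terminal. Add FIRST(C) \ {ε} = { '/', 'e' }
C is not nullable (ε ∉ FIRST(C)), so stop here.
FIRST(C / B) = { '/', 'e' }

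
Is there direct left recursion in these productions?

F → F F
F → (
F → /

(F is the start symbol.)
Yes, F is left-recursive

F → F F: LEFT RECURSIVE (starts with F)
F → (: starts with '('
F → /: starts with '/'

The grammar has direct left recursion on: F.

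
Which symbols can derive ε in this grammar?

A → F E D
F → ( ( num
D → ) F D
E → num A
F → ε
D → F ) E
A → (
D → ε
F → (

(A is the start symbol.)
ε-productions: F → ε, D → ε
So F, D are immediately nullable.
No further non-terminal can be added: every production for the remaining non-terminals contains a terminal or a non-nullable non-terminal.
Nullable = { 'D', 'F' }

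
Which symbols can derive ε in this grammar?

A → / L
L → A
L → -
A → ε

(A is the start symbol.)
ε-productions: A → ε
So A is immediately nullable.
L → A: every symbol on the right is nullable, so L is nullable too.
Every non-terminal is now nullable.
Nullable = { 'A', 'L' }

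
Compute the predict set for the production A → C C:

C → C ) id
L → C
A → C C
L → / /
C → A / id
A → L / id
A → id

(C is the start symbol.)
PREDICT(A → C C) = (FIRST(RHS) \ {ε}) ∪ (FOLLOW(A) if ε ∈ FIRST(RHS), i.e. RHS ⇒* ε)
FIRST(C) = { '/', 'id' }
FIRST(C C) = { '/', 'id' }
ε ∉ FIRST(C C), so FOLLOW(A) is not added.
PREDICT(A → C C) = { '/', 'id' }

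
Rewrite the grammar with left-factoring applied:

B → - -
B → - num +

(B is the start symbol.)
Left-factoring transforms A → αβ₁ | αβ₂ into A → αA' and A' → β₁ | β₂
(α is the longest common prefix among the alternatives). Repeat until
no nonterminal has two alternatives with a common prefix.

Round 1: B has alternatives sharing prefix '-'. Introduce B': B → - B'
  Add: B' → -
  Add: B' → num +

No remaining common prefixes — done.

Resulting grammar:
B → - B'
B' → -
B' → num +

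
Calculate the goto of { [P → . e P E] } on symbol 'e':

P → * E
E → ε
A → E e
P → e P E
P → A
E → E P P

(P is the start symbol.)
{ [A → . E e], [E → . E P P], [E → .], [P → . * E], [P → . A], [P → . e P E], [P → e . P E] }

GOTO(I, 'e') = CLOSURE({ [A → αX.β] : [A → α.Xβ] ∈ I, X = 'e' })

Items with dot before 'e', with the dot advanced:
  [P → . e P E] → [P → e . P E]
Closure of the advanced items:
  [P → e . P E] has the dot before P: add [P → . * E], [P → . e P E], [P → . A]
  [P → . A] has the dot before A: add [A → . E e]
  [A → . E e] has the dot before E: add [E → .], [E → . E P P]

GOTO = { [A → . E e], [E → . E P P], [E → .], [P → . * E], [P → . A], [P → . e P E], [P → e . P E] }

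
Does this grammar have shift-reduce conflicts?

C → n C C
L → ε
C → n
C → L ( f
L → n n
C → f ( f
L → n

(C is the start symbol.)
Augment with C' → C and build the canonical LR(0) collection (I0 = CLOSURE({[C' → . C]}), then GOTO on every symbol after a dot until no new states appear). It has 12 states:
  I0: { [C → . L ( f], [C → . f ( f], [C → . n C C], [C → . n], [C' → . C], [L → . n n], [L → . n], [L → .] }  — shift, reduce
  I1: { [C' → C .] }  — accept
  I2: { [C → L . ( f] }  — shift
  I3: { [C → f . ( f] }  — shift
  I4: { [C → . L ( f], [C → . f ( f], [C → . n C C], [C → . n], [C → n . C C], [C → n .], [L → . n n], [L → . n], [L → .], [L → n . n], [L → n .] }  — shift, 3 reduces
  I5: { [C → . L ( f], [C → . f ( f], [C → . n C C], [C → . n], [C → n C . C], [L → . n n], [L → . n], [L → .] }  — shift, reduce
  I6: { [C → . L ( f], [C → . f ( f], [C → . n C C], [C → . n], [C → n . C C], [C → n .], [L → . n n], [L → . n], [L → .], [L → n . n], [L → n .], [L → n n .] }  — shift, 4 reduces
  I7: { [C → n C C .] }  — reduce
  I8: { [C → f ( . f] }  — shift
  I9: { [C → f ( f .] }  — reduce
  I10: { [C → L ( . f] }  — shift
  I11: { [C → L ( f .] }  — reduce

I0 contains reduce item [L → .] and shift items [C → . f ( f], [C → . n], [C → . n C C], [L → . n], [L → . n n] — shift-reduce conflict.
I4 contains reduce items [C → n .], [L → .], [L → n .] and shift items [C → . f ( f], [C → . n], [C → . n C C], [L → . n], [L → . n n], [L → n . n] — shift-reduce conflict.
I5 contains reduce item [L → .] and shift items [C → . f ( f], [C → . n], [C → . n C C], [L → . n], [L → . n n] — shift-reduce conflict.
I6 contains reduce items [C → n .], [L → .], [L → n .], [L → n n .] and shift items [C → . f ( f], [C → . n], [C → . n C C], [L → . n], [L → . n n], [L → n . n] — shift-reduce conflict.

Answer: Yes — I0: [L → .] vs [C → . f ( f]; I4: [C → n .] vs [C → . f ( f]; I5: [L → .] vs [C → . f ( f]; I6: [C → n .] vs [C → . f ( f]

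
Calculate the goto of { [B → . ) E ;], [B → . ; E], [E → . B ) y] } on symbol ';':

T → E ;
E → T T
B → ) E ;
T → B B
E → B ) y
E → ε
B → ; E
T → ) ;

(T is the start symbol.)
GOTO(I, ';') = CLOSURE({ [A → αX.β] : [A → α.Xβ] ∈ I, X = ';' })

Items with dot before ';', with the dot advanced:
  [B → . ; E] → [B → ; . E]
Closure of the advanced items:
  [B → ; . E] has the dot before E: add [E → . T T], [E → . B ) y], [E → .]
  [E → . T T] has the dot before T: add [T → . E ;], [T → . B B], [T → . ) ;]
  [E → . B ) y] has the dot before B: add [B → . ) E ;], [B → . ; E]

GOTO = { [B → . ) E ;], [B → . ; E], [B → ; . E], [E → . B ) y], [E → . T T], [E → .], [T → . ) ;], [T → . B B], [T → . E ;] }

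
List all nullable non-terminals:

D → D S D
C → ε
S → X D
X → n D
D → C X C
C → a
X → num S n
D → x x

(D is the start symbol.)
A non-terminal is nullable if it can derive ε (the empty string): either it has an ε-production, or it has a production whose right-hand side consists entirely of nullable non-terminals.

ε-productions: C → ε
So C is immediately nullable.
No further non-terminal can be added: every production for the remaining non-terminals contains a terminal or a non-nullable non-terminal.
Nullable = { 'C' }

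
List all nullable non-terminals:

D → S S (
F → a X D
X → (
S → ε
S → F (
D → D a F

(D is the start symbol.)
A non-terminal is nullable if it can derive ε (the empty string): either it has an ε-production, or it has a production whose right-hand side consists entirely of nullable non-terminals.

ε-productions: S → ε
So S is immediately nullable.
No further non-terminal can be added: every production for the remaining non-terminals contains a terminal or a non-nullable non-terminal.
Nullable = { 'S' }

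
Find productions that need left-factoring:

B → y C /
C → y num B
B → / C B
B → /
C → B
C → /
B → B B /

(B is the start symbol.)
Yes, B has productions with common prefix '/'

Left-factoring is needed when two productions for the same non-terminal
share a common prefix on the right-hand side.

Productions for B:
  B → y C /
  B → / C B
  B → /
  B → B B /
Productions for C:
  C → y num B
  C → B
  C → /

Found common prefix '/' in productions for B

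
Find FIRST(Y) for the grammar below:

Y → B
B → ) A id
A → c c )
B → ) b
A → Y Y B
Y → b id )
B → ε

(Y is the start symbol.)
To compute FIRST(Y), examine every production with Y on the left-hand side, reading each right-hand side left to right until a non-nullable symbol is reached.

FIRST sets of the other non-terminals involved (by the same procedure, iterated to a fixed point):
  FIRST(B) = { ')', ε }

From Y → B:
  - B is a non-terminal: add FIRST(B) \ {ε} = { ')' }
    B is nullable and nothing follows, so the whole right-hand side can vanish: ε ∈ FIRST(Y)
From Y → b id ):
  - b is a terminal: add 'b' and stop

Collecting: FIRST(Y) = { ')', 'b', ε }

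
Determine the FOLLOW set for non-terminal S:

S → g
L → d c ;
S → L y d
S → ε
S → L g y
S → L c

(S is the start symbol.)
{ $ }

To compute FOLLOW(S), find every occurrence of S on a right-hand side N → α S β: add FIRST(β) \ {ε}, and if β is empty or nullable also add FOLLOW(N). Iterate to a fixed point.

S is the start symbol, so $ ∈ FOLLOW(S).
S does not occur on any right-hand side.

Taking the union: FOLLOW(S) = { $ }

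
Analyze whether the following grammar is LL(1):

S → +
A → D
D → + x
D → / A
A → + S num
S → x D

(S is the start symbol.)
No. Predict set conflict for A: { '+' }

Relevant sets:
  FIRST(D) = { '+', '/' }

For S:
  PREDICT(S → '+') = { '+' }
  PREDICT(S → x D) = { 'x' }
For A:
  PREDICT(A → D) = { '+', '/' }
  PREDICT(A → '+' S num) = { '+' }
For D:
  PREDICT(D → '+' x) = { '+' }
  PREDICT(D → '/' A) = { '/' }

Conflict found: Predict set conflict for A: { '+' }
The grammar is NOT LL(1).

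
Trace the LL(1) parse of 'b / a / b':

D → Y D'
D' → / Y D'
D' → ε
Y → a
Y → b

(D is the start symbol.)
Stack is shown with the top on the left.

Stack     Input        Action
-----------------------------
D $       b / a / b $  output D → Y D'
Y D' $    b / a / b $  output Y → b
b D' $    b / a / b $  match 'b'
D' $      / a / b $    output D' → / Y D'
/ Y D' $  / a / b $    match '/'
Y D' $    a / b $      output Y → a
a D' $    a / b $      match 'a'
D' $      / b $        output D' → / Y D'
/ Y D' $  / b $        match '/'
Y D' $    b $          output Y → b
b D' $    b $          match 'b'
D' $      $            output D' → ε
$         $            accept

The string is accepted.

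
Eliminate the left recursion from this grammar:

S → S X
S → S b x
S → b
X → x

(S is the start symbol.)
S → b S'
S' → X S'
S' → b x S'
S' → ε
X → x

S is directly left-recursive. The standard transformation for
  A → A α₁ | ... | A α_m | β₁ | ... | β_n
is
  A  → β₁ A' | ... | β_n A'
  A' → α₁ A' | ... | α_m A' | ε

S → b becomes S → b S'
S → S X becomes S' → X S'
S → S b x becomes S' → b x S'
Add S' → ε

Productions for other non-terminals are unchanged:
  X → x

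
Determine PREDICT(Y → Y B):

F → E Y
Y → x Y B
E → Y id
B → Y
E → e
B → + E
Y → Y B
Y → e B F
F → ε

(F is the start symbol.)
PREDICT(Y → Y B) = (FIRST(RHS) \ {ε}) ∪ (FOLLOW(Y) if ε ∈ FIRST(RHS), i.e. RHS ⇒* ε)
FIRST(Y) = { 'e', 'x' }
FIRST(Y B) = { 'e', 'x' }
ε ∉ FIRST(Y B), so FOLLOW(Y) is not added.
PREDICT(Y → Y B) = { 'e', 'x' }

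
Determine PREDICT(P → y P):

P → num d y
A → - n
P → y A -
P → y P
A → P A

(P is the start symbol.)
PREDICT(P → y P) = (FIRST(RHS) \ {ε}) ∪ (FOLLOW(P) if ε ∈ FIRST(RHS), i.e. RHS ⇒* ε)
FIRST(y P) = { 'y' }
ε ∉ FIRST(y P), so FOLLOW(P) is not added.
PREDICT(P → y P) = { 'y' }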